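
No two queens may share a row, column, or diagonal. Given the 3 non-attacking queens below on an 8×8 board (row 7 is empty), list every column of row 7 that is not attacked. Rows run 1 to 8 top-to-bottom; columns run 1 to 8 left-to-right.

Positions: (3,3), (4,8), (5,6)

columns 1, 2

(3,3) attacks row 7 at column 3 and diagonals 7.
(4,8) attacks row 7 at column 8 and diagonals 5.
(5,6) attacks row 7 at column 6 and diagonals 4, 8.
Attacked columns: {3, 4, 5, 6, 7, 8}. Safe: {1, 2}.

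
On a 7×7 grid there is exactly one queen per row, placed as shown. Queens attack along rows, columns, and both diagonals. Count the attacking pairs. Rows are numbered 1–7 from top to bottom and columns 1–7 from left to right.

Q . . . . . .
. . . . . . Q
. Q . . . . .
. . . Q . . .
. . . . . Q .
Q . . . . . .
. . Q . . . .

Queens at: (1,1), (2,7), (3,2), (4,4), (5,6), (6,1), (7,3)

2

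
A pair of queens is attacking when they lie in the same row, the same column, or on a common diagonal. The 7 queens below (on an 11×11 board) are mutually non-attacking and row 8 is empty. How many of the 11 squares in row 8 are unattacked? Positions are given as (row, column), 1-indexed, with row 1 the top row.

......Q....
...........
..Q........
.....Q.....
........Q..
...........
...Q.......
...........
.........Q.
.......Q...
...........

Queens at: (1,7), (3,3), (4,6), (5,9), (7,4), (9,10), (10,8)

(1,7) attacks row 8 at column 7.
(3,3) attacks row 8 at column 3 and diagonals 8.
(4,6) attacks row 8 at column 6 and diagonals 2, 10.
(5,9) attacks row 8 at column 9 and diagonals 6.
(7,4) attacks row 8 at column 4 and diagonals 3, 5.
(9,10) attacks row 8 at column 10 and diagonals 9, 11.
(10,8) attacks row 8 at column 8 and diagonals 6, 10.
Attacked columns: {2, 3, 4, 5, 6, 7, 8, 9, 10, 11}. Safe: {1}.

1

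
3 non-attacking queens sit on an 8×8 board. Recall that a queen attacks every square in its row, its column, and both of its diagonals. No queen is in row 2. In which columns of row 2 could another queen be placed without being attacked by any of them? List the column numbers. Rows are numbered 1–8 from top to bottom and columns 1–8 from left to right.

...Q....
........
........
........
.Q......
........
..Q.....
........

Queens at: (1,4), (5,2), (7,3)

columns 1, 6, 7

(1,4) attacks row 2 at column 4 and diagonals 3, 5.
(5,2) attacks row 2 at column 2 and diagonals 5.
(7,3) attacks row 2 at column 3 and diagonals 8.
Attacked columns: {2, 3, 4, 5, 8}. Safe: {1, 6, 7}.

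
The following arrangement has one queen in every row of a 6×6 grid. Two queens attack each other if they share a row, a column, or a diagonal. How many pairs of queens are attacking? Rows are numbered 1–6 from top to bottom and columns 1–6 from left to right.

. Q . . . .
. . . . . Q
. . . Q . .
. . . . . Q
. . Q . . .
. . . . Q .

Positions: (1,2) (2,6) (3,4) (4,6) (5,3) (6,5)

Same column: (2,6)–(4,6) (column 6).
Same diagonal: (1,2)–(3,4) (|1−3| = |2−4| = 2); (2,6)–(5,3) (|2−5| = |6−3| = 3).
Total attacking pairs: 3.

3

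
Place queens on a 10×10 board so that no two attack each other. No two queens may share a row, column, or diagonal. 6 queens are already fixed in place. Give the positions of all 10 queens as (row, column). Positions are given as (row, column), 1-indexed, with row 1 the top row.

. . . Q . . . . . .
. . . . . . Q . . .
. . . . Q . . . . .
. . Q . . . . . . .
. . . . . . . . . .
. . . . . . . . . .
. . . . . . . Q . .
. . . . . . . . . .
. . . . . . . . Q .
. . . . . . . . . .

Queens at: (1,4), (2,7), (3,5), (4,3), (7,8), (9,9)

(1,4) (2,7) (3,5) (4,3) (5,1) (6,10) (7,8) (8,6) (9,9) (10,2)

Row 5: attacked by (1,4)→{4,8}; (2,7)→{4,7,10}; (3,5)→{3,5,7}; (4,3)→{2,3,4}; (7,8)→{6,8,10}; (9,9)→{5,9}. Safe: 1. Place at column 1.
Row 6: attacked by (1,4)→{4,9}; (2,7)→{3,7}; (3,5)→{2,5,8}; (4,3)→{1,3,5}; (5,1)→{1,2}; (7,8)→{7,8,9}; (9,9)→{6,9}. Safe: 10. Place at column 10.
Row 8: attacked by (1,4)→{4}; (2,7)→{1,7}; (3,5)→{5,10}; (4,3)→{3,7}; (5,1)→{1,4}; (6,10)→{8,10}; (7,8)→{7,8,9}; (9,9)→{8,9,10}. Safe: 2, 6. Place at column 6.
Row 10: attacked by (1,4)→{4}; (2,7)→{7}; (3,5)→{5}; (4,3)→{3,9}; (5,1)→{1,6}; (6,10)→{6,10}; (7,8)→{5,8}; (8,6)→{4,6,8}; (9,9)→{8,9,10}. Safe: 2. Place at column 2.
Columns [4, 7, 5, 3, 1, 10, 8, 6, 9, 2], r−c [-3, -5, -2, 1, 4, -4, -1, 2, 0, 8], r+c [5, 9, 8, 7, 6, 16, 15, 14, 18, 12] are all distinct, so no two queens attack.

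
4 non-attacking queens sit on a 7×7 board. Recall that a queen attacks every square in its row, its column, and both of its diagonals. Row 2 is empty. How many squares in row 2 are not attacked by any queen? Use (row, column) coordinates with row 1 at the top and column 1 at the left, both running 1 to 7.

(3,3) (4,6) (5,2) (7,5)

2

(3,3) attacks row 2 at column 3 and diagonals 2, 4.
(4,6) attacks row 2 at column 6 and diagonals 4.
(5,2) attacks row 2 at column 2 and diagonals 5.
(7,5) attacks row 2 at column 5.
Attacked columns: {2, 3, 4, 5, 6}. Safe: {1, 7}.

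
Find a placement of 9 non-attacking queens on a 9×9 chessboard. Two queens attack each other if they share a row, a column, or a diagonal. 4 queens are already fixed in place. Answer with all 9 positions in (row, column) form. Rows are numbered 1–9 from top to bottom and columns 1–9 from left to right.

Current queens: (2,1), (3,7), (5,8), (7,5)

Row 1: attacked by (2,1)→{1,2}; (3,7)→{5,7,9}; (5,8)→{4,8}; (7,5)→{5}. Safe: 3, 6. Place at column 6.
Row 4: attacked by (1,6)→{3,6,9}; (2,1)→{1,3}; (3,7)→{6,7,8}; (5,8)→{7,8,9}; (7,5)→{2,5,8}. Safe: 4. Place at column 4.
Row 6: attacked by (1,6)→{1,6}; (2,1)→{1,5}; (3,7)→{4,7}; (4,4)→{2,4,6}; (5,8)→{7,8,9}; (7,5)→{4,5,6}. Safe: 3. Place at column 3.
Row 8: attacked by (1,6)→{6}; (2,1)→{1,7}; (3,7)→{2,7}; (4,4)→{4,8}; (5,8)→{5,8}; (6,3)→{1,3,5}; (7,5)→{4,5,6}. Safe: 9. Place at column 9.
Row 9: attacked by (1,6)→{6}; (2,1)→{1,8}; (3,7)→{1,7}; (4,4)→{4,9}; (5,8)→{4,8}; (6,3)→{3,6}; (7,5)→{3,5,7}; (8,9)→{8,9}. Safe: 2. Place at column 2.
Columns [6, 1, 7, 4, 8, 3, 5, 9, 2], r−c [-5, 1, -4, 0, -3, 3, 2, -1, 7], r+c [7, 3, 10, 8, 13, 9, 12, 17, 11] are all distinct, so no two queens attack.

(1,6) (2,1) (3,7) (4,4) (5,8) (6,3) (7,5) (8,9) (9,2)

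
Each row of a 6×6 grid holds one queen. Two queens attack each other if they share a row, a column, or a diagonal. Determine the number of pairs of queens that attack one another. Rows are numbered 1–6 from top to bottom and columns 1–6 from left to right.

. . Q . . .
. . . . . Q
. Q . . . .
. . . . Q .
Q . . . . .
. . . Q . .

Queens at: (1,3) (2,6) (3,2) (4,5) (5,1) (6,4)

0

All columns are distinct and no two queens satisfy |Δrow| = |Δcol|, so no pair attacks.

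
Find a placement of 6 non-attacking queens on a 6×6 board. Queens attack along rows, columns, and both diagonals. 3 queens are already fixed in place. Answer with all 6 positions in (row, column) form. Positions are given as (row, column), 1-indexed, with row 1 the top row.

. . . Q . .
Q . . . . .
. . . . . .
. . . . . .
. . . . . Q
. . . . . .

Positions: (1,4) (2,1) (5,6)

Row 3: attacked by (1,4)→{2,4,6}; (2,1)→{1,2}; (5,6)→{4,6}. Safe: 3, 5. Place at column 5.
Row 4: attacked by (1,4)→{1,4}; (2,1)→{1,3}; (3,5)→{4,5,6}; (5,6)→{5,6}. Safe: 2. Place at column 2.
Row 6: attacked by (1,4)→{4}; (2,1)→{1,5}; (3,5)→{2,5}; (4,2)→{2,4}; (5,6)→{5,6}. Safe: 3. Place at column 3.
Columns [4, 1, 5, 2, 6, 3], r−c [-3, 1, -2, 2, -1, 3], r+c [5, 3, 8, 6, 11, 9] are all distinct, so no two queens attack.

(1,4) (2,1) (3,5) (4,2) (5,6) (6,3)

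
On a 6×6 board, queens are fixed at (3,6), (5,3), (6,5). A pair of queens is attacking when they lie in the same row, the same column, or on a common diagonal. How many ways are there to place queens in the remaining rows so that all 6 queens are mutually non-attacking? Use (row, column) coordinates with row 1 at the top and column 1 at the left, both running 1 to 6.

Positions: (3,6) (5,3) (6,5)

1

Branch on row 1: col 1 → 0; col 2 → 1.
Sum: 0 + 1 = 1.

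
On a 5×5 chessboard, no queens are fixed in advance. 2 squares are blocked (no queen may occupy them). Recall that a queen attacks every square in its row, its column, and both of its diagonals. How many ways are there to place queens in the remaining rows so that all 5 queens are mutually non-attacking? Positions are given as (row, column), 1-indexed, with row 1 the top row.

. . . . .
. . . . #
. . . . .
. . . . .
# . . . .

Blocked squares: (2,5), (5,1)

7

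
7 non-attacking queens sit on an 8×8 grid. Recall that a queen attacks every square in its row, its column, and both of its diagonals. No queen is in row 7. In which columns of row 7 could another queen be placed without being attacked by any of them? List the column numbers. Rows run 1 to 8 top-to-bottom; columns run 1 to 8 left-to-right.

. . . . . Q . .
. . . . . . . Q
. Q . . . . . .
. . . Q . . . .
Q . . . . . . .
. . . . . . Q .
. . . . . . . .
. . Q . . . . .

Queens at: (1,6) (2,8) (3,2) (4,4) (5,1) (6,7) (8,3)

(1,6) attacks row 7 at column 6.
(2,8) attacks row 7 at column 8 and diagonals 3.
(3,2) attacks row 7 at column 2 and diagonals 6.
(4,4) attacks row 7 at column 4 and diagonals 1, 7.
(5,1) attacks row 7 at column 1 and diagonals 3.
(6,7) attacks row 7 at column 7 and diagonals 6, 8.
(8,3) attacks row 7 at column 3 and diagonals 2, 4.
Attacked columns: {1, 2, 3, 4, 6, 7, 8}. Safe: {5}.

columns 5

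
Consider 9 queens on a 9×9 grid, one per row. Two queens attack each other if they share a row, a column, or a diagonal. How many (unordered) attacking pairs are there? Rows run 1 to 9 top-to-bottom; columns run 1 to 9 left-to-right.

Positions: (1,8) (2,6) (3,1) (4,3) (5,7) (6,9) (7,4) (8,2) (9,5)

0

All columns are distinct and no two queens satisfy |Δrow| = |Δcol|, so no pair attacks.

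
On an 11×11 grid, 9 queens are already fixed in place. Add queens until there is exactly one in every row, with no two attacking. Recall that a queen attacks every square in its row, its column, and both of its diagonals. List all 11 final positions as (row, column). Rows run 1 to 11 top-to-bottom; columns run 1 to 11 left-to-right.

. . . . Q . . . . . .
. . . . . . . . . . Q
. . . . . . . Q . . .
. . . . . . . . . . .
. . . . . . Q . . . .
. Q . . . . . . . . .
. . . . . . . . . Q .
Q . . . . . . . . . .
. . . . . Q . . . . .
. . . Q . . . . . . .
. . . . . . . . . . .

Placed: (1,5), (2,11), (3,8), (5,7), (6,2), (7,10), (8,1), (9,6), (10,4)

(1,5) (2,11) (3,8) (4,3) (5,7) (6,2) (7,10) (8,1) (9,6) (10,4) (11,9)

Row 4: attacked by (1,5)→{2,5,8}; (2,11)→{9,11}; (3,8)→{7,8,9}; (5,7)→{6,7,8}; (6,2)→{2,4}; (7,10)→{7,10}; (8,1)→{1,5}; (9,6)→{1,6,11}; (10,4)→{4,10}. Safe: 3. Place at column 3.
Row 11: attacked by (1,5)→{5}; (2,11)→{2,11}; (3,8)→{8}; (4,3)→{3,10}; (5,7)→{1,7}; (6,2)→{2,7}; (7,10)→{6,10}; (8,1)→{1,4}; (9,6)→{4,6,8}; (10,4)→{3,4,5}. Safe: 9. Place at column 9.
Columns [5, 11, 8, 3, 7, 2, 10, 1, 6, 4, 9], r−c [-4, -9, -5, 1, -2, 4, -3, 7, 3, 6, 2], r+c [6, 13, 11, 7, 12, 8, 17, 9, 15, 14, 20] are all distinct, so no two queens attack.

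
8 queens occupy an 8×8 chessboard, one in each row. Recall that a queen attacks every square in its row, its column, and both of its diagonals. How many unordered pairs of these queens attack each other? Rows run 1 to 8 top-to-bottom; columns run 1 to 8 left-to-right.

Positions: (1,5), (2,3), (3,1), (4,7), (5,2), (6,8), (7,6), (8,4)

All columns are distinct and no two queens satisfy |Δrow| = |Δcol|, so no pair attacks.

0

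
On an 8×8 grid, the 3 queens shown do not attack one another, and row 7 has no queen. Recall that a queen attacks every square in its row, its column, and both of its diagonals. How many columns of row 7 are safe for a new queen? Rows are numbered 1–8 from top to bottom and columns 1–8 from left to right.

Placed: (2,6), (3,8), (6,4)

2

(2,6) attacks row 7 at column 6 and diagonals 1.
(3,8) attacks row 7 at column 8 and diagonals 4.
(6,4) attacks row 7 at column 4 and diagonals 3, 5.
Attacked columns: {1, 3, 4, 5, 6, 8}. Safe: {2, 7}.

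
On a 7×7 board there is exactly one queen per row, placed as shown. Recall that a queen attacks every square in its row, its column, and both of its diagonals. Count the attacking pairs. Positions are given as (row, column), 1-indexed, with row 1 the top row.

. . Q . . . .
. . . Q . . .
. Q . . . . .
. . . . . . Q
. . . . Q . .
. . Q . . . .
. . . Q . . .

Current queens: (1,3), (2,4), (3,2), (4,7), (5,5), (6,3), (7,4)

5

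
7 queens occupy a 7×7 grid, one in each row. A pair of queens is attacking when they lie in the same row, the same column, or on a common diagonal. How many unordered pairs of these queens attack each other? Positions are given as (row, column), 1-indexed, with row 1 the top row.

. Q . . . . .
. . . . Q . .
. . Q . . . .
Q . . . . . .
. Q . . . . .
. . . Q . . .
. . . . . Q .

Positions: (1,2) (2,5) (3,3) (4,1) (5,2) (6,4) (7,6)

3

Same column: (1,2)–(5,2) (column 2).
Same diagonal: (2,5)–(5,2) (|2−5| = |5−2| = 3); (4,1)–(5,2) (|4−5| = |1−2| = 1).
Total attacking pairs: 3.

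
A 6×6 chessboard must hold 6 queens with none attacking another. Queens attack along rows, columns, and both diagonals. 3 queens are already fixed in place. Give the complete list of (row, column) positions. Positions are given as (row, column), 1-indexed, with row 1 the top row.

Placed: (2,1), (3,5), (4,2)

(1,4) (2,1) (3,5) (4,2) (5,6) (6,3)

Row 1: attacked by (2,1)→{1,2}; (3,5)→{3,5}; (4,2)→{2,5}. Safe: 4, 6. Place at column 4.
Row 5: attacked by (1,4)→{4}; (2,1)→{1,4}; (3,5)→{3,5}; (4,2)→{1,2,3}. Safe: 6. Place at column 6.
Row 6: attacked by (1,4)→{4}; (2,1)→{1,5}; (3,5)→{2,5}; (4,2)→{2,4}; (5,6)→{5,6}. Safe: 3. Place at column 3.
Columns [4, 1, 5, 2, 6, 3], r−c [-3, 1, -2, 2, -1, 3], r+c [5, 3, 8, 6, 11, 9] are all distinct, so no two queens attack.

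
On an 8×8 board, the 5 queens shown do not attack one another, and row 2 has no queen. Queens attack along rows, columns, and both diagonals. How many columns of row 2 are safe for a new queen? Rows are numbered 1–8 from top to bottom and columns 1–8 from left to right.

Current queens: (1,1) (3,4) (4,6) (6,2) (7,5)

(1,1) attacks row 2 at column 1 and diagonals 2.
(3,4) attacks row 2 at column 4 and diagonals 3, 5.
(4,6) attacks row 2 at column 6 and diagonals 4, 8.
(6,2) attacks row 2 at column 2 and diagonals 6.
(7,5) attacks row 2 at column 5.
Attacked columns: {1, 2, 3, 4, 5, 6, 8}. Safe: {7}.

1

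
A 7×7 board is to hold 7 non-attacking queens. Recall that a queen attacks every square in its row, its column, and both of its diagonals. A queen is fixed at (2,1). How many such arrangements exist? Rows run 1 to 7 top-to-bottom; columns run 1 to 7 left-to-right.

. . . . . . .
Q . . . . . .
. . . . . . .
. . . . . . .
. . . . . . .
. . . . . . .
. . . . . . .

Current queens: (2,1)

Branch on row 1: col 3 → 2; col 4 → 2; col 5 → 2; col 6 → 1; col 7 → 0.
Sum: 2 + 2 + 2 + 1 + 0 = 7.

7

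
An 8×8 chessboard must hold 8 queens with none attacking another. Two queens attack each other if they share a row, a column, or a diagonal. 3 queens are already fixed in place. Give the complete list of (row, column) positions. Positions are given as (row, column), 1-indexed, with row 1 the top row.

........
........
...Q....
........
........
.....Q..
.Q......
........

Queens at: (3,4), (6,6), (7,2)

(1,3) (2,8) (3,4) (4,7) (5,1) (6,6) (7,2) (8,5)

Row 1: attacked by (3,4)→{2,4,6}; (6,6)→{1,6}; (7,2)→{2,8}. Safe: 3, 5, 7. Place at column 3.
Row 2: attacked by (1,3)→{2,3,4}; (3,4)→{3,4,5}; (6,6)→{2,6}; (7,2)→{2,7}. Safe: 1, 8. Place at column 8.
Row 4: attacked by (1,3)→{3,6}; (2,8)→{6,8}; (3,4)→{3,4,5}; (6,6)→{4,6,8}; (7,2)→{2,5}. Safe: 1, 7. Place at column 7.
Row 5: attacked by (1,3)→{3,7}; (2,8)→{5,8}; (3,4)→{2,4,6}; (4,7)→{6,7,8}; (6,6)→{5,6,7}; (7,2)→{2,4}. Safe: 1. Place at column 1.
Row 8: attacked by (1,3)→{3}; (2,8)→{2,8}; (3,4)→{4}; (4,7)→{3,7}; (5,1)→{1,4}; (6,6)→{4,6,8}; (7,2)→{1,2,3}. Safe: 5. Place at column 5.
Columns [3, 8, 4, 7, 1, 6, 2, 5], r−c [-2, -6, -1, -3, 4, 0, 5, 3], r+c [4, 10, 7, 11, 6, 12, 9, 13] are all distinct, so no two queens attack.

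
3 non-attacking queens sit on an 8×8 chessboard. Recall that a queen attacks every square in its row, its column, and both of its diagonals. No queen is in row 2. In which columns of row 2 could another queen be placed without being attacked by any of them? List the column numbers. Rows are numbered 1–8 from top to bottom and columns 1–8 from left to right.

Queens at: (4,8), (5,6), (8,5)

columns 1, 2, 4, 7

(4,8) attacks row 2 at column 8 and diagonals 6.
(5,6) attacks row 2 at column 6 and diagonals 3.
(8,5) attacks row 2 at column 5.
Attacked columns: {3, 5, 6, 8}. Safe: {1, 2, 4, 7}.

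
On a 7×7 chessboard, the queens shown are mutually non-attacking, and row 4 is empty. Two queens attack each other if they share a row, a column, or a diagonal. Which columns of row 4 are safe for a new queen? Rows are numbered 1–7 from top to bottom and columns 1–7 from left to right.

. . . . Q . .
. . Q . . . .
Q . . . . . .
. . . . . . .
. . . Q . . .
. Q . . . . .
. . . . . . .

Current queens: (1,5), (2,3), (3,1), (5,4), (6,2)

(1,5) attacks row 4 at column 5 and diagonals 2.
(2,3) attacks row 4 at column 3 and diagonals 1, 5.
(3,1) attacks row 4 at column 1 and diagonals 2.
(5,4) attacks row 4 at column 4 and diagonals 3, 5.
(6,2) attacks row 4 at column 2 and diagonals 4.
Attacked columns: {1, 2, 3, 4, 5}. Safe: {6, 7}.

columns 6, 7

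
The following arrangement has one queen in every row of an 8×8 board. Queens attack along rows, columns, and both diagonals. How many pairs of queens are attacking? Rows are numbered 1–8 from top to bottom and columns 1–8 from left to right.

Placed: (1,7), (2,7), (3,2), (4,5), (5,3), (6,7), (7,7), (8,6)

Same column: (1,7)–(2,7) (column 7); (1,7)–(6,7) (column 7); (1,7)–(7,7) (column 7); (2,7)–(6,7) (column 7); (2,7)–(7,7) (column 7); (6,7)–(7,7) (column 7).
Same diagonal: (1,7)–(5,3) (|1−5| = |7−3| = 4); (2,7)–(4,5) (|2−4| = |7−5| = 2); (4,5)–(6,7) (|4−6| = |5−7| = 2); (5,3)–(8,6) (|5−8| = |3−6| = 3); (7,7)–(8,6) (|7−8| = |7−6| = 1).
Total attacking pairs: 11.

11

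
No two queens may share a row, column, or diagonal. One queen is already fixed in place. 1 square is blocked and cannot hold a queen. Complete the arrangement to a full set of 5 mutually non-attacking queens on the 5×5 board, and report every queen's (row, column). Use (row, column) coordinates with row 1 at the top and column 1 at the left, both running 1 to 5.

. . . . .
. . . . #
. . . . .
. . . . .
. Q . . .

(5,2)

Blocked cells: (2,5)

Row 1: attacked by (5,2)→{2}. Safe: 1, 3, 4, 5. Place at column 5.
Row 2: attacked by (1,5)→{4,5}; (5,2)→{2,5}. Blocked: 5. Safe: 1, 3. Place at column 3.
Row 3: attacked by (1,5)→{3,5}; (2,3)→{2,3,4}; (5,2)→{2,4}. Safe: 1. Place at column 1.
Row 4: attacked by (1,5)→{2,5}; (2,3)→{1,3,5}; (3,1)→{1,2}; (5,2)→{1,2,3}. Safe: 4. Place at column 4.
Columns [5, 3, 1, 4, 2], r−c [-4, -1, 2, 0, 3], r+c [6, 5, 4, 8, 7] are all distinct, so no two queens attack.

(1,5) (2,3) (3,1) (4,4) (5,2)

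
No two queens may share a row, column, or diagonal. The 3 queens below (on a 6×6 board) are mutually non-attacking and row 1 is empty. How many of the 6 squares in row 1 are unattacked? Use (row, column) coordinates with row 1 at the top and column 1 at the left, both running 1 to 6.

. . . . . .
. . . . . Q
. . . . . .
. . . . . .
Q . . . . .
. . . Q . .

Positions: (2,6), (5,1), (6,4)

2

(2,6) attacks row 1 at column 6 and diagonals 5.
(5,1) attacks row 1 at column 1 and diagonals 5.
(6,4) attacks row 1 at column 4.
Attacked columns: {1, 4, 5, 6}. Safe: {2, 3}.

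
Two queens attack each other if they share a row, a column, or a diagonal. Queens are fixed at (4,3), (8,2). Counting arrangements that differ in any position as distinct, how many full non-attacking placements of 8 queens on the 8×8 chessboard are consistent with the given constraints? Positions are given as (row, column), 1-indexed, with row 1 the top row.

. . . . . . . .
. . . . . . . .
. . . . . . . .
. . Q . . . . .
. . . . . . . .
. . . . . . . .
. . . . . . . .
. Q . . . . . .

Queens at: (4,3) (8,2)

3

Branch on row 1: col 1 → 0; col 4 → 2; col 5 → 1; col 7 → 0; col 8 → 0.
Sum: 0 + 2 + 1 + 0 + 0 = 3.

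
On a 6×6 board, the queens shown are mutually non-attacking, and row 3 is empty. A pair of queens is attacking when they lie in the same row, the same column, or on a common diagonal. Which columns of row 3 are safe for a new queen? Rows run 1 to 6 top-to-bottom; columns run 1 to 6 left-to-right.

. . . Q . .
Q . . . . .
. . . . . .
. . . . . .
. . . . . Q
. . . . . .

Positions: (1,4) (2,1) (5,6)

(1,4) attacks row 3 at column 4 and diagonals 2, 6.
(2,1) attacks row 3 at column 1 and diagonals 2.
(5,6) attacks row 3 at column 6 and diagonals 4.
Attacked columns: {1, 2, 4, 6}. Safe: {3, 5}.

columns 3, 5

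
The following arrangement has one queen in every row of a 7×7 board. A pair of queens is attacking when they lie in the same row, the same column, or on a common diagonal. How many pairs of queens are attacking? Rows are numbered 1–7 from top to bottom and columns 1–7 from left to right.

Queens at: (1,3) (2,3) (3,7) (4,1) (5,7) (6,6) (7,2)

Same column: (1,3)–(2,3) (column 3); (3,7)–(5,7) (column 7).
Same diagonal: (1,3)–(5,7) (|1−5| = |3−7| = 4); (2,3)–(4,1) (|2−4| = |3−1| = 2); (5,7)–(6,6) (|5−6| = |7−6| = 1).
Total attacking pairs: 5.

5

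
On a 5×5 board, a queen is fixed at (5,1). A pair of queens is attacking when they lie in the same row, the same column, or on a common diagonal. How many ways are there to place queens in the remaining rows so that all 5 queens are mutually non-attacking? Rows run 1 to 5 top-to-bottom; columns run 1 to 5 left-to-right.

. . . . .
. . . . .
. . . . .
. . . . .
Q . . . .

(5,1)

2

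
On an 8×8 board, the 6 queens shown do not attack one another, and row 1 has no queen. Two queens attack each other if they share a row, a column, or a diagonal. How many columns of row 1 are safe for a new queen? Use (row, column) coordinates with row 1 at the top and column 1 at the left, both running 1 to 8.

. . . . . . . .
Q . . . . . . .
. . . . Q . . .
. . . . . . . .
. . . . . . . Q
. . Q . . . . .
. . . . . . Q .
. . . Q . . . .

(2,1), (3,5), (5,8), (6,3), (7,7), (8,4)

(2,1) attacks row 1 at column 1 and diagonals 2.
(3,5) attacks row 1 at column 5 and diagonals 3, 7.
(5,8) attacks row 1 at column 8 and diagonals 4.
(6,3) attacks row 1 at column 3 and diagonals 8.
(7,7) attacks row 1 at column 7 and diagonals 1.
(8,4) attacks row 1 at column 4.
Attacked columns: {1, 2, 3, 4, 5, 7, 8}. Safe: {6}.

1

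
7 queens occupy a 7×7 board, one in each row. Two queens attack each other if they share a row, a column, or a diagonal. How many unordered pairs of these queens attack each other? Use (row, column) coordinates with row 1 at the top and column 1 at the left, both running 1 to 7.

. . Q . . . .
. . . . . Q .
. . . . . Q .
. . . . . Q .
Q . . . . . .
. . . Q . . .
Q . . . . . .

7

Same column: (2,6)–(3,6) (column 6); (2,6)–(4,6) (column 6); (3,6)–(4,6) (column 6); (5,1)–(7,1) (column 1).
Same diagonal: (1,3)–(4,6) (|1−4| = |3−6| = 3); (2,6)–(7,1) (|2−7| = |6−1| = 5); (4,6)–(6,4) (|4−6| = |6−4| = 2).
Total attacking pairs: 7.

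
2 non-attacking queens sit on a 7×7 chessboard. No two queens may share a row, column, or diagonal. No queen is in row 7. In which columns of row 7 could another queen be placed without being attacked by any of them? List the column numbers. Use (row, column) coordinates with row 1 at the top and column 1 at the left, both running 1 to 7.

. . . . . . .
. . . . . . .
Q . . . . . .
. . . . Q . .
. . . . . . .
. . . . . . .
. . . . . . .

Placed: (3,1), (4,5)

columns 3, 4, 6, 7

(3,1) attacks row 7 at column 1 and diagonals 5.
(4,5) attacks row 7 at column 5 and diagonals 2.
Attacked columns: {1, 2, 5}. Safe: {3, 4, 6, 7}.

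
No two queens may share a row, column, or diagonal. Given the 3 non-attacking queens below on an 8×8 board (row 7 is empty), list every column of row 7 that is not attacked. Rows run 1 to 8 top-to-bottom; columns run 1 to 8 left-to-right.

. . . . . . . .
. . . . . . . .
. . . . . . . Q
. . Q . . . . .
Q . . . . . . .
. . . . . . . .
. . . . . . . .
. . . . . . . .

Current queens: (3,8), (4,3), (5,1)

columns 2, 5, 7

(3,8) attacks row 7 at column 8 and diagonals 4.
(4,3) attacks row 7 at column 3 and diagonals 6.
(5,1) attacks row 7 at column 1 and diagonals 3.
Attacked columns: {1, 3, 4, 6, 8}. Safe: {2, 5, 7}.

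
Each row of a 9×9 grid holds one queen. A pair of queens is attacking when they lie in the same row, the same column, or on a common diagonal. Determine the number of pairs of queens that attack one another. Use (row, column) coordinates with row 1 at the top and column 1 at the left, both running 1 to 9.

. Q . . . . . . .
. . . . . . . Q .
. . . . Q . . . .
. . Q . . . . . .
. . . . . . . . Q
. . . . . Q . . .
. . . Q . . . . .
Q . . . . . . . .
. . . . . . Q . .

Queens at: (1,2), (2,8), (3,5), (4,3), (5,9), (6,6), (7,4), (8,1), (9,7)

0

All columns are distinct and no two queens satisfy |Δrow| = |Δcol|, so no pair attacks.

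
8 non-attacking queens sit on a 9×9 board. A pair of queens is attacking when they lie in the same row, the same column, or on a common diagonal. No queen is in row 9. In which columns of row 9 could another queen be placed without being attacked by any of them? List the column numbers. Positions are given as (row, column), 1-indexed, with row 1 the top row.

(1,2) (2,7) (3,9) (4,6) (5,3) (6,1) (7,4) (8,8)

(1,2) attacks row 9 at column 2.
(2,7) attacks row 9 at column 7.
(3,9) attacks row 9 at column 9 and diagonals 3.
(4,6) attacks row 9 at column 6 and diagonals 1.
(5,3) attacks row 9 at column 3 and diagonals 7.
(6,1) attacks row 9 at column 1 and diagonals 4.
(7,4) attacks row 9 at column 4 and diagonals 2, 6.
(8,8) attacks row 9 at column 8 and diagonals 7, 9.
Attacked columns: {1, 2, 3, 4, 6, 7, 8, 9}. Safe: {5}.

columns 5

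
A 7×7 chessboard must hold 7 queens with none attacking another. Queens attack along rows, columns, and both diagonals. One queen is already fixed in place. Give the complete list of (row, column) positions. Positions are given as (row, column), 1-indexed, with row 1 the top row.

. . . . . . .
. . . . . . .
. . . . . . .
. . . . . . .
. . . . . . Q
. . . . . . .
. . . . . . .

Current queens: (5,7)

Row 1: attacked by (5,7)→{3,7}. Safe: 1, 2, 4, 5, 6. Place at column 6.
Row 2: attacked by (1,6)→{5,6,7}; (5,7)→{4,7}. Safe: 1, 2, 3. Place at column 3.
Row 3: attacked by (1,6)→{4,6}; (2,3)→{2,3,4}; (5,7)→{5,7}. Safe: 1. Place at column 1.
Row 4: attacked by (1,6)→{3,6}; (2,3)→{1,3,5}; (3,1)→{1,2}; (5,7)→{6,7}. Safe: 4. Place at column 4.
Row 6: attacked by (1,6)→{1,6}; (2,3)→{3,7}; (3,1)→{1,4}; (4,4)→{2,4,6}; (5,7)→{6,7}. Safe: 5. Place at column 5.
Row 7: attacked by (1,6)→{6}; (2,3)→{3}; (3,1)→{1,5}; (4,4)→{1,4,7}; (5,7)→{5,7}; (6,5)→{4,5,6}. Safe: 2. Place at column 2.
Columns [6, 3, 1, 4, 7, 5, 2], r−c [-5, -1, 2, 0, -2, 1, 5], r+c [7, 5, 4, 8, 12, 11, 9] are all distinct, so no two queens attack.

(1,6) (2,3) (3,1) (4,4) (5,7) (6,5) (7,2)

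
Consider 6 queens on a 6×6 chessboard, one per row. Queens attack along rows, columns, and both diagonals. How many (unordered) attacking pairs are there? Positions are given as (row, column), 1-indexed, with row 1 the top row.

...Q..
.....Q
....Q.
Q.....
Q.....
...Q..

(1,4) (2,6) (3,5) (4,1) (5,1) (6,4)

4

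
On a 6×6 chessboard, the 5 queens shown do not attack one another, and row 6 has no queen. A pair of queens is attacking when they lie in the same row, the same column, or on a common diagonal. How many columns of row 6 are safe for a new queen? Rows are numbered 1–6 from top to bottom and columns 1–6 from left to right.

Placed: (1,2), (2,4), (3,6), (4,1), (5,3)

1

(1,2) attacks row 6 at column 2.
(2,4) attacks row 6 at column 4.
(3,6) attacks row 6 at column 6 and diagonals 3.
(4,1) attacks row 6 at column 1 and diagonals 3.
(5,3) attacks row 6 at column 3 and diagonals 2, 4.
Attacked columns: {1, 2, 3, 4, 6}. Safe: {5}.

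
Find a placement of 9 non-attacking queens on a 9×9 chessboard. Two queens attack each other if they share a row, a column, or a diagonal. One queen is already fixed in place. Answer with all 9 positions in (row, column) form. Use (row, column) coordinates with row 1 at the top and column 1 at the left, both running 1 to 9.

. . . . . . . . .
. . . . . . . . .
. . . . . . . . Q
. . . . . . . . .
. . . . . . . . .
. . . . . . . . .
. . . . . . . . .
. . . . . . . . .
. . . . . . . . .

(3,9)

Row 1: attacked by (3,9)→{7,9}. Safe: 1, 2, 3, 4, 5, 6, 8. Place at column 1.
Row 2: attacked by (1,1)→{1,2}; (3,9)→{8,9}. Safe: 3, 4, 5, 6, 7. Place at column 6.
Row 4: attacked by (1,1)→{1,4}; (2,6)→{4,6,8}; (3,9)→{8,9}. Safe: 2, 3, 5, 7. Place at column 5.
Row 5: attacked by (1,1)→{1,5}; (2,6)→{3,6,9}; (3,9)→{7,9}; (4,5)→{4,5,6}. Safe: 2, 8. Place at column 2.
Row 6: attacked by (1,1)→{1,6}; (2,6)→{2,6}; (3,9)→{6,9}; (4,5)→{3,5,7}; (5,2)→{1,2,3}. Safe: 4, 8. Place at column 8.
Row 7: attacked by (1,1)→{1,7}; (2,6)→{1,6}; (3,9)→{5,9}; (4,5)→{2,5,8}; (5,2)→{2,4}; (6,8)→{7,8,9}. Safe: 3. Place at column 3.
Row 8: attacked by (1,1)→{1,8}; (2,6)→{6}; (3,9)→{4,9}; (4,5)→{1,5,9}; (5,2)→{2,5}; (6,8)→{6,8}; (7,3)→{2,3,4}. Safe: 7. Place at column 7.
Row 9: attacked by (1,1)→{1,9}; (2,6)→{6}; (3,9)→{3,9}; (4,5)→{5}; (5,2)→{2,6}; (6,8)→{5,8}; (7,3)→{1,3,5}; (8,7)→{6,7,8}. Safe: 4. Place at column 4.
Columns [1, 6, 9, 5, 2, 8, 3, 7, 4], r−c [0, -4, -6, -1, 3, -2, 4, 1, 5], r+c [2, 8, 12, 9, 7, 14, 10, 15, 13] are all distinct, so no two queens attack.

(1,1) (2,6) (3,9) (4,5) (5,2) (6,8) (7,3) (8,7) (9,4)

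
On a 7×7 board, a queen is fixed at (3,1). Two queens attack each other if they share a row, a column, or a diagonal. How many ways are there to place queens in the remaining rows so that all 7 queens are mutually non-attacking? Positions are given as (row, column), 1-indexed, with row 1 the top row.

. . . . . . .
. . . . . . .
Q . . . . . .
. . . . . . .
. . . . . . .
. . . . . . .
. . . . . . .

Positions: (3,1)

6

Branch on row 1: col 2 → 2; col 4 → 1; col 5 → 1; col 6 → 1; col 7 → 1.
Sum: 2 + 1 + 1 + 1 + 1 = 6.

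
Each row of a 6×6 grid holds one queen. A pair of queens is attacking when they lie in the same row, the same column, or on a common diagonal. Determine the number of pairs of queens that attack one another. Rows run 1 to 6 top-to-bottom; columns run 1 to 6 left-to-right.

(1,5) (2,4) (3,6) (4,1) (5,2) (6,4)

Same column: (2,4)–(6,4) (column 4).
Same diagonal: (1,5)–(2,4) (|1−2| = |5−4| = 1); (4,1)–(5,2) (|4−5| = |1−2| = 1).
Total attacking pairs: 3.

3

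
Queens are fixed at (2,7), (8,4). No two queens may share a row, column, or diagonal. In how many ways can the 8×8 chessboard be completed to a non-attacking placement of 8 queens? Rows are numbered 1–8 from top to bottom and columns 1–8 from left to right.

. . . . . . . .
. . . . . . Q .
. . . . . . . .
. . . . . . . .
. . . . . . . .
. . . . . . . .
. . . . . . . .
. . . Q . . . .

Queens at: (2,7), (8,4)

2

Branch on row 1: col 1 → 0; col 2 → 1; col 3 → 0; col 5 → 1.
Sum: 0 + 1 + 0 + 1 = 2.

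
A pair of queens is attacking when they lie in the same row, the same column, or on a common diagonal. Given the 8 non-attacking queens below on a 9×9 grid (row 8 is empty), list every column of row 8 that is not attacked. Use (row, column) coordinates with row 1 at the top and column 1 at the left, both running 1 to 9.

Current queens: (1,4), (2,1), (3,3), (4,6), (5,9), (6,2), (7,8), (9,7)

(1,4) attacks row 8 at column 4.
(2,1) attacks row 8 at column 1 and diagonals 7.
(3,3) attacks row 8 at column 3 and diagonals 8.
(4,6) attacks row 8 at column 6 and diagonals 2.
(5,9) attacks row 8 at column 9 and diagonals 6.
(6,2) attacks row 8 at column 2 and diagonals 4.
(7,8) attacks row 8 at column 8 and diagonals 7, 9.
(9,7) attacks row 8 at column 7 and diagonals 6, 8.
Attacked columns: {1, 2, 3, 4, 6, 7, 8, 9}. Safe: {5}.

columns 5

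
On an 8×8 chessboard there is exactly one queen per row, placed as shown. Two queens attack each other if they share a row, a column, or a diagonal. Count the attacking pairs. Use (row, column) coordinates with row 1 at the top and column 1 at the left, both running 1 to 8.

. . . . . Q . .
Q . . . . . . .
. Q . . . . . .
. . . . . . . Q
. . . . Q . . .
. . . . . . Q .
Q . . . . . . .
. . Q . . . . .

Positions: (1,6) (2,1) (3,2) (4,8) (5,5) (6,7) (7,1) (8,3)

Same column: (2,1)–(7,1) (column 1).
Same diagonal: (2,1)–(3,2) (|2−3| = |1−2| = 1).
Total attacking pairs: 2.

2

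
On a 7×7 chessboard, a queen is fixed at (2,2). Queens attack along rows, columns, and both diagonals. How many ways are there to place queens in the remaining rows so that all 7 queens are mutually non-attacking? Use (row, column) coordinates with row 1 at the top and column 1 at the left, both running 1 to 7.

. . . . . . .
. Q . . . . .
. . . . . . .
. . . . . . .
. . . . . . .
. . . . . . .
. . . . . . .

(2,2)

4

Branch on row 1: col 4 → 1; col 5 → 1; col 6 → 1; col 7 → 1.
Sum: 1 + 1 + 1 + 1 = 4.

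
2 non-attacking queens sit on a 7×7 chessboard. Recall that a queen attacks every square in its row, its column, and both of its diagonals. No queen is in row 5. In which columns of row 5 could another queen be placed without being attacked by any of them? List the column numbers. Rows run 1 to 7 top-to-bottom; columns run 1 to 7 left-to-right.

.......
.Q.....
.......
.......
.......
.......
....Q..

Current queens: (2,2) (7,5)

(2,2) attacks row 5 at column 2 and diagonals 5.
(7,5) attacks row 5 at column 5 and diagonals 3, 7.
Attacked columns: {2, 3, 5, 7}. Safe: {1, 4, 6}.

columns 1, 4, 6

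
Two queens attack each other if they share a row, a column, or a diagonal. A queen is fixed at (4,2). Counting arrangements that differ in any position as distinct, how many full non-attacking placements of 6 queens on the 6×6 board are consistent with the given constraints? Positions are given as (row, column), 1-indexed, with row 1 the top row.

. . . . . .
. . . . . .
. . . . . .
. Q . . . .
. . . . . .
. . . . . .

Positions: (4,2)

1

Branch on row 1: col 1 → 0; col 3 → 0; col 4 → 1; col 6 → 0.
Sum: 0 + 0 + 1 + 0 = 1.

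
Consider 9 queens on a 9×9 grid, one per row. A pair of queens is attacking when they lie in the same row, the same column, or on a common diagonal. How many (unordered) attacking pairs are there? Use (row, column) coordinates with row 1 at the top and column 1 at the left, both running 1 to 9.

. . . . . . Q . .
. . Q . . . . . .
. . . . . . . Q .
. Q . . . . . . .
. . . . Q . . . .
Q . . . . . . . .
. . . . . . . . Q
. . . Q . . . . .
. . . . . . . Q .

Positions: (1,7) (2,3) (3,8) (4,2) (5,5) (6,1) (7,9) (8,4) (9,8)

1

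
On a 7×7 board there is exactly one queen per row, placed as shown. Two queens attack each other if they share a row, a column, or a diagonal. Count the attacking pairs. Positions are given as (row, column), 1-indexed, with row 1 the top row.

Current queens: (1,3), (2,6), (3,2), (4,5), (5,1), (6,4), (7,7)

0

All columns are distinct and no two queens satisfy |Δrow| = |Δcol|, so no pair attacks.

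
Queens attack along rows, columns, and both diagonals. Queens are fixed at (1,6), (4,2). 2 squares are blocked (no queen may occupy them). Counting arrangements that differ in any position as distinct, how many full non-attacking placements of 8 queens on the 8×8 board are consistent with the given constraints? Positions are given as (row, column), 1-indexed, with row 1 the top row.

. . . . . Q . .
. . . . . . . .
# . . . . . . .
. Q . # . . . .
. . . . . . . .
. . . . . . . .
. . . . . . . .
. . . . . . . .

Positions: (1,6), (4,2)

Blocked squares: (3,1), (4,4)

Branch on row 2: col 1 → 1; col 3 → 2; col 8 → 0.
Sum: 1 + 2 + 0 = 3.

3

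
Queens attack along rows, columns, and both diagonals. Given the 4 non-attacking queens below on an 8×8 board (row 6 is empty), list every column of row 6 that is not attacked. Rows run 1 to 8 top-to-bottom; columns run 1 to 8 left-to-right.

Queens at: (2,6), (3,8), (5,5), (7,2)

columns 7

(2,6) attacks row 6 at column 6 and diagonals 2.
(3,8) attacks row 6 at column 8 and diagonals 5.
(5,5) attacks row 6 at column 5 and diagonals 4, 6.
(7,2) attacks row 6 at column 2 and diagonals 1, 3.
Attacked columns: {1, 2, 3, 4, 5, 6, 8}. Safe: {7}.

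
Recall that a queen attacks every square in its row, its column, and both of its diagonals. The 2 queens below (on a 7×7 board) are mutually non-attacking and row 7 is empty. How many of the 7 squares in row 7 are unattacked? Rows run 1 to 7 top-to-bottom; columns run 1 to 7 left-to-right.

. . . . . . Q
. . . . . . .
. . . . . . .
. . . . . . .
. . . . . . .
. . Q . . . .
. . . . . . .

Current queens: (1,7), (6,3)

(1,7) attacks row 7 at column 7 and diagonals 1.
(6,3) attacks row 7 at column 3 and diagonals 2, 4.
Attacked columns: {1, 2, 3, 4, 7}. Safe: {5, 6}.

2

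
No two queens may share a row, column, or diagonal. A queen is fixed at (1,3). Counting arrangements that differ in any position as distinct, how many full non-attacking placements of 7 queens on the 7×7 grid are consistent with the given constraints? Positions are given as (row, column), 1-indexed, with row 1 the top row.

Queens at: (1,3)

6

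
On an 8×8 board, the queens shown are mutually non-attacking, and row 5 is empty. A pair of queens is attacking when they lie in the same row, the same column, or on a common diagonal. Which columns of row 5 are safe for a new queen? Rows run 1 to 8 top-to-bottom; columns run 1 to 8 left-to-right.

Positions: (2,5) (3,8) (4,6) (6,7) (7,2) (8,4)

columns 3

(2,5) attacks row 5 at column 5 and diagonals 2, 8.
(3,8) attacks row 5 at column 8 and diagonals 6.
(4,6) attacks row 5 at column 6 and diagonals 5, 7.
(6,7) attacks row 5 at column 7 and diagonals 6, 8.
(7,2) attacks row 5 at column 2 and diagonals 4.
(8,4) attacks row 5 at column 4 and diagonals 1, 7.
Attacked columns: {1, 2, 4, 5, 6, 7, 8}. Safe: {3}.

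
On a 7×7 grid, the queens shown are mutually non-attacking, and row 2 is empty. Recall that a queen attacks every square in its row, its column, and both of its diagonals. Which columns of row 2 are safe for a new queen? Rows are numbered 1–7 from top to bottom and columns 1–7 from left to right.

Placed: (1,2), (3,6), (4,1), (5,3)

(1,2) attacks row 2 at column 2 and diagonals 1, 3.
(3,6) attacks row 2 at column 6 and diagonals 5, 7.
(4,1) attacks row 2 at column 1 and diagonals 3.
(5,3) attacks row 2 at column 3 and diagonals 6.
Attacked columns: {1, 2, 3, 5, 6, 7}. Safe: {4}.

columns 4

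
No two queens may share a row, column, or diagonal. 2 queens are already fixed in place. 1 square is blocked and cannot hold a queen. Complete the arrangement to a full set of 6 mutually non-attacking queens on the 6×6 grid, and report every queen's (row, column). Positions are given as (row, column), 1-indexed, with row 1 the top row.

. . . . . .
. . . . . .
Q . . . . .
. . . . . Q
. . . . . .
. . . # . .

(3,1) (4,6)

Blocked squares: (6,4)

Row 1: attacked by (3,1)→{1,3}; (4,6)→{3,6}. Safe: 2, 4, 5. Place at column 5.
Row 2: attacked by (1,5)→{4,5,6}; (3,1)→{1,2}; (4,6)→{4,6}. Safe: 3. Place at column 3.
Row 5: attacked by (1,5)→{1,5}; (2,3)→{3,6}; (3,1)→{1,3}; (4,6)→{5,6}. Safe: 2, 4. Place at column 4.
Row 6: attacked by (1,5)→{5}; (2,3)→{3}; (3,1)→{1,4}; (4,6)→{4,6}; (5,4)→{3,4,5}. Blocked: 4. Safe: 2. Place at column 2.
Columns [5, 3, 1, 6, 4, 2], r−c [-4, -1, 2, -2, 1, 4], r+c [6, 5, 4, 10, 9, 8] are all distinct, so no two queens attack.

(1,5) (2,3) (3,1) (4,6) (5,4) (6,2)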